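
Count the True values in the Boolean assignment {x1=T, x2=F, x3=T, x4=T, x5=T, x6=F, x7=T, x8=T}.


The weight is the number of variables assigned True.
True variables: x1, x3, x4, x5, x7, x8.
Weight = 6.

6


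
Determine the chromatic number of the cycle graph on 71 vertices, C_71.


An odd cycle cannot be 2-colored: alternating two colors around the cycle returns to the start with a conflict.
Since 71 is odd, three colors are required (and three suffice).
Chromatic number = 3.

3


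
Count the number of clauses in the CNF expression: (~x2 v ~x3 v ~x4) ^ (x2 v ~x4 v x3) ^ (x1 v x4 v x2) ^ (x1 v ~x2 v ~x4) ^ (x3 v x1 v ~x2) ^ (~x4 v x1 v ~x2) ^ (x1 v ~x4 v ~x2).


Each group enclosed in parentheses joined by ^ is one clause.
Counting the conjuncts: 7 clauses.

7


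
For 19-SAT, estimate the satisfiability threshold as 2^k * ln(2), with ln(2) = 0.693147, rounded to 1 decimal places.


Using the asymptotic formula: threshold ~ 2^k * ln(2).
2^19 = 524288.
524288 * 0.693147 = 363408.7.

363408.7


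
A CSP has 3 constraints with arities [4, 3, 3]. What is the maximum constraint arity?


The arities are: 4, 3, 3.
Scan for the maximum value.
Maximum arity = 4.

4


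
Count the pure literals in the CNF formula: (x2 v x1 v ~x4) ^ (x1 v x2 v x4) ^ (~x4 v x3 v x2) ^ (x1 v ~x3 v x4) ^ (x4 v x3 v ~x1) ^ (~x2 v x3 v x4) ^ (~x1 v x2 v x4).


A pure literal appears in only one polarity across all clauses.
No pure literals found.
Count = 0.

0


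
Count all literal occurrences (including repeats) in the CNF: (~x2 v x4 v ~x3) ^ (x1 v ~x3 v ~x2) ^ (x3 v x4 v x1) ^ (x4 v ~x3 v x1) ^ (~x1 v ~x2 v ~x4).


Clause lengths: 3, 3, 3, 3, 3.
Sum = 3 + 3 + 3 + 3 + 3 = 15.

15


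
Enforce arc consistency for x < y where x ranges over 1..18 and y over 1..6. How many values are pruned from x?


For the constraint x < y, x needs a supporting value in y's domain.
x can be at most 5 (one less than y's maximum).
Valid x values from domain: 5 out of 18.
Pruned = 18 - 5 = 13.

13


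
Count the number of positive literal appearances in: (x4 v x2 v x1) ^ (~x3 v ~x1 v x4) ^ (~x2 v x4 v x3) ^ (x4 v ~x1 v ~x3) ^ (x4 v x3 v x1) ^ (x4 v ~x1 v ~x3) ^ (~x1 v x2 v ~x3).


Scan each clause for unnegated literals.
Clause 1: 3 positive; Clause 2: 1 positive; Clause 3: 2 positive; Clause 4: 1 positive; Clause 5: 3 positive; Clause 6: 1 positive; Clause 7: 1 positive.
Total positive literal occurrences = 12.

12


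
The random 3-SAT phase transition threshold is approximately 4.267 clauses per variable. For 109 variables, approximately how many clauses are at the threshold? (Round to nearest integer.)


The 3-SAT phase transition occurs at approximately 4.267 clauses per variable.
m = 4.267 * 109 = 465.103.
Rounded to nearest integer: 465.

465


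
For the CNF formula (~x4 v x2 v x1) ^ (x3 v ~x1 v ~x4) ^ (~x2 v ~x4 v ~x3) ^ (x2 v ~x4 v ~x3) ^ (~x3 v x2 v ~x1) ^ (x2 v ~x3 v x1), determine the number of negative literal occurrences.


Scan each clause for negated literals.
Clause 1: 1 negative; Clause 2: 2 negative; Clause 3: 3 negative; Clause 4: 2 negative; Clause 5: 2 negative; Clause 6: 1 negative.
Total negative literal occurrences = 11.

11


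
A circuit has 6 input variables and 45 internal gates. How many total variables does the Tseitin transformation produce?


The Tseitin transformation introduces one auxiliary variable per gate.
Total variables = inputs + gates = 6 + 45 = 51.

51


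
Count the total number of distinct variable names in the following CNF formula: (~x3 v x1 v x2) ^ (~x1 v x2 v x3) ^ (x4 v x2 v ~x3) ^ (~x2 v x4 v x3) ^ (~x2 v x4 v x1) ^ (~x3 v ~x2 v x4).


Identify each distinct variable in the formula.
Variables found: x1, x2, x3, x4.
Total distinct variables = 4.

4


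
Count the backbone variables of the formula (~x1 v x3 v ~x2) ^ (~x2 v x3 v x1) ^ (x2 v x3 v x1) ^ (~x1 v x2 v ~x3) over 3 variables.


Find all satisfying assignments: 4 model(s).
Check which variables have the same value in every model.
No variable is fixed across all models.
Backbone size = 0.

0


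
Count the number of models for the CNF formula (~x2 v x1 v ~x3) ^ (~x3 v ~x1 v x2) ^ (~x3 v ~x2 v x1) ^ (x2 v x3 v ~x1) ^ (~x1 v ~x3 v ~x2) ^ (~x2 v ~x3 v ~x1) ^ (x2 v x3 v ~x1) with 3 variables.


Enumerate all 8 truth assignments over 3 variables.
Test each against every clause.
Satisfying assignments found: 4.

4


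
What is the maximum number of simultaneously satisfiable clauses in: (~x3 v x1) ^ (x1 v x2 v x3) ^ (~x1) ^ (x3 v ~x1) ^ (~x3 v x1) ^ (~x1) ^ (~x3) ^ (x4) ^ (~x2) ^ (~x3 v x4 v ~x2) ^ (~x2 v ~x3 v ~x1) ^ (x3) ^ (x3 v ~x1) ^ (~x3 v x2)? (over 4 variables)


Enumerate all 16 truth assignments.
For each, count how many of the 14 clauses are satisfied.
The formula is not fully satisfiable, so the maximum is below 14.
Maximum simultaneously satisfiable clauses = 12.

12


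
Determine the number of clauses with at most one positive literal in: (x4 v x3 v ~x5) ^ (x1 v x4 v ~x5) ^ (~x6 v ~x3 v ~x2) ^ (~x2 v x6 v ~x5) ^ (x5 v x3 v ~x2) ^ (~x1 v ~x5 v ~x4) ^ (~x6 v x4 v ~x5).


A Horn clause has at most one positive literal.
Clause 1: 2 positive lit(s) -> not Horn
Clause 2: 2 positive lit(s) -> not Horn
Clause 3: 0 positive lit(s) -> Horn
Clause 4: 1 positive lit(s) -> Horn
Clause 5: 2 positive lit(s) -> not Horn
Clause 6: 0 positive lit(s) -> Horn
Clause 7: 1 positive lit(s) -> Horn
Total Horn clauses = 4.

4


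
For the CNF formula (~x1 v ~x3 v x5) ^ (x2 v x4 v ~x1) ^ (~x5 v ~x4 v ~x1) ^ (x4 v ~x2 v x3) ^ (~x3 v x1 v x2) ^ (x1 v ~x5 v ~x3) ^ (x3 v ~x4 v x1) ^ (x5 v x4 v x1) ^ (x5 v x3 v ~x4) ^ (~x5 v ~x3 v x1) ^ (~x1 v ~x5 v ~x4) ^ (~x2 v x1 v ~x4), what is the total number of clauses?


Each group enclosed in parentheses joined by ^ is one clause.
Counting the conjuncts: 12 clauses.

12


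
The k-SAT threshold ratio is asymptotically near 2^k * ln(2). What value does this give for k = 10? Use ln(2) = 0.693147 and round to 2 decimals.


Using the asymptotic formula: threshold ~ 2^k * ln(2).
2^10 = 1024.
1024 * 0.693147 = 709.78.

709.78


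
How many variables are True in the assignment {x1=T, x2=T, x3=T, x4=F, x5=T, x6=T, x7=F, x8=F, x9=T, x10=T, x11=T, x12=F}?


The weight is the number of variables assigned True.
True variables: x1, x2, x3, x5, x6, x9, x10, x11.
Weight = 8.

8


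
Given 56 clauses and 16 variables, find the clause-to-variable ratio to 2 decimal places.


Clause-to-variable ratio = clauses / variables.
56 / 16 = 3.5.

3.5


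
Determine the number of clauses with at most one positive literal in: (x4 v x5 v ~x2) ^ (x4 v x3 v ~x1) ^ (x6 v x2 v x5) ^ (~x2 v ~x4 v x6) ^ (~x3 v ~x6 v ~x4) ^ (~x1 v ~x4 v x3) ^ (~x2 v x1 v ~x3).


A Horn clause has at most one positive literal.
Clause 1: 2 positive lit(s) -> not Horn
Clause 2: 2 positive lit(s) -> not Horn
Clause 3: 3 positive lit(s) -> not Horn
Clause 4: 1 positive lit(s) -> Horn
Clause 5: 0 positive lit(s) -> Horn
Clause 6: 1 positive lit(s) -> Horn
Clause 7: 1 positive lit(s) -> Horn
Total Horn clauses = 4.

4


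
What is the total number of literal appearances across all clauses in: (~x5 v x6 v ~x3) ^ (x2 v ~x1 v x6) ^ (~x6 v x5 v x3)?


Clause lengths: 3, 3, 3.
Sum = 3 + 3 + 3 = 9.

9


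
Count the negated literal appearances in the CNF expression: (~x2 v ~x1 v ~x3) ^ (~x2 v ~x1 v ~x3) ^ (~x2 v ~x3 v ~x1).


Scan each clause for negated literals.
Clause 1: 3 negative; Clause 2: 3 negative; Clause 3: 3 negative.
Total negative literal occurrences = 9.

9


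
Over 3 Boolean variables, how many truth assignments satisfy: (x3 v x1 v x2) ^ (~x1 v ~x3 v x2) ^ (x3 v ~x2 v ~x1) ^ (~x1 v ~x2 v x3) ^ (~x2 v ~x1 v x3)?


Enumerate all 8 truth assignments over 3 variables.
Test each against every clause.
Satisfying assignments found: 5.

5


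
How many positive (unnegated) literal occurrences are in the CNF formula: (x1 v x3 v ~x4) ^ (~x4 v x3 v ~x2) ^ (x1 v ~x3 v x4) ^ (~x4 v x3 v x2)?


Scan each clause for unnegated literals.
Clause 1: 2 positive; Clause 2: 1 positive; Clause 3: 2 positive; Clause 4: 2 positive.
Total positive literal occurrences = 7.

7


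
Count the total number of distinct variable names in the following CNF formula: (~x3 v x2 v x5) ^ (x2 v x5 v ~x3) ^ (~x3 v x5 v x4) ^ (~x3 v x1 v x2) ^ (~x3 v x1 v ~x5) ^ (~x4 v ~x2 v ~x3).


Identify each distinct variable in the formula.
Variables found: x1, x2, x3, x4, x5.
Total distinct variables = 5.

5


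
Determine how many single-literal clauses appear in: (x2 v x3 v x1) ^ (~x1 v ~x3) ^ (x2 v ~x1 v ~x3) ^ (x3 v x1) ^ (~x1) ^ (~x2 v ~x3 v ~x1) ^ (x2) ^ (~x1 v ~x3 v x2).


A unit clause contains exactly one literal.
Unit clauses found: (~x1), (x2).
Count = 2.

2


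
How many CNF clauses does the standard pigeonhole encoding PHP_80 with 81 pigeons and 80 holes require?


The PHP encoding has two parts:
1) At-least-one-hole clauses: 81 (one per pigeon, each with 80 literals).
2) At-most-one-pigeon-per-hole clauses: 80 holes * C(81,2) = 80 * 3240 = 259200.
Total clauses = 81 + 259200 = 259281.

259281


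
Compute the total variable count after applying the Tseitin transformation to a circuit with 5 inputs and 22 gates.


The Tseitin transformation introduces one auxiliary variable per gate.
Total variables = inputs + gates = 5 + 22 = 27.

27


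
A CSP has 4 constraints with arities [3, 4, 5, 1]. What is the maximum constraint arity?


The arities are: 3, 4, 5, 1.
Scan for the maximum value.
Maximum arity = 5.

5


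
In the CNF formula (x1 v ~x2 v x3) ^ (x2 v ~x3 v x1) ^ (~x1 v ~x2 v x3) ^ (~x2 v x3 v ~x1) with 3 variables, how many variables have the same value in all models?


Find all satisfying assignments: 5 model(s).
Check which variables have the same value in every model.
No variable is fixed across all models.
Backbone size = 0.

0


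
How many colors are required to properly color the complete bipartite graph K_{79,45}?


K_{79,45} is bipartite by definition: the two parts are independent sets, with every edge crossing between them.
Color all vertices in one part with color 1 and all vertices in the other part with color 2.
Since the graph has at least one edge, one color does not suffice.
Chromatic number = 2.

2


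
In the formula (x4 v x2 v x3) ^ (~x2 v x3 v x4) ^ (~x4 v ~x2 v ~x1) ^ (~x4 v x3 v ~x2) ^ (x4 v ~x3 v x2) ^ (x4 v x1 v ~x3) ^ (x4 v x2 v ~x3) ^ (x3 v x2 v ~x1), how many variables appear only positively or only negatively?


A pure literal appears in only one polarity across all clauses.
No pure literals found.
Count = 0.

0


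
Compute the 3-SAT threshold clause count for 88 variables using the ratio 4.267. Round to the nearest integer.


The 3-SAT phase transition occurs at approximately 4.267 clauses per variable.
m = 4.267 * 88 = 375.496.
Rounded to nearest integer: 375.

375


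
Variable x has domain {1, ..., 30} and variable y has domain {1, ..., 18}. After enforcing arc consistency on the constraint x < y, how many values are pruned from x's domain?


For the constraint x < y, x needs a supporting value in y's domain.
x can be at most 17 (one less than y's maximum).
Valid x values from domain: 17 out of 30.
Pruned = 30 - 17 = 13.

13


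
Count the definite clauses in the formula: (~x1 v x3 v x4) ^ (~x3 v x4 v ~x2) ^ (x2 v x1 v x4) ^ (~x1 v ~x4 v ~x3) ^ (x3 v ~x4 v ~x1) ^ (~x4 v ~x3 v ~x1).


A definite clause has exactly one positive literal.
Clause 1: 2 positive -> not definite
Clause 2: 1 positive -> definite
Clause 3: 3 positive -> not definite
Clause 4: 0 positive -> not definite
Clause 5: 1 positive -> definite
Clause 6: 0 positive -> not definite
Definite clause count = 2.

2


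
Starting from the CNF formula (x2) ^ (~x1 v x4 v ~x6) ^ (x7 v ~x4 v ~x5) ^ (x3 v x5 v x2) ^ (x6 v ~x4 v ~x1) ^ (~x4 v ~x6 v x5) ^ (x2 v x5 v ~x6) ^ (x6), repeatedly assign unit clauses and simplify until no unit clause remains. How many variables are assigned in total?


Unit propagation repeatedly assigns the literal in any unit clause, then simplifies.
Assignments in order: x2 = T, x6 = T.
No further unit clauses remain.
Total variables assigned = 2.

2


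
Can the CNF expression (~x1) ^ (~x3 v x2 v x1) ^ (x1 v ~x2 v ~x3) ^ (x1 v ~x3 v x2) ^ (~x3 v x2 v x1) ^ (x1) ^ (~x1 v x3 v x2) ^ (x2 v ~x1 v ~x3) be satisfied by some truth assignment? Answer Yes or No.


Check all 8 possible truth assignments.
Number of satisfying assignments found: 0.
The formula is unsatisfiable.

No


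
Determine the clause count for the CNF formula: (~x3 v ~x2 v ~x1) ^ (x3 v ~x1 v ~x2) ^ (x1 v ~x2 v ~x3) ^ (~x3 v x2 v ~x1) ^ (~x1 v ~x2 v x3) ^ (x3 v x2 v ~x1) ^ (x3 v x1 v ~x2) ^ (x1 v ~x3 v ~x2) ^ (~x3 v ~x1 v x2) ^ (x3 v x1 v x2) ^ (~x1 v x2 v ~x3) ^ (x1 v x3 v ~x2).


Each group enclosed in parentheses joined by ^ is one clause.
Counting the conjuncts: 12 clauses.

12


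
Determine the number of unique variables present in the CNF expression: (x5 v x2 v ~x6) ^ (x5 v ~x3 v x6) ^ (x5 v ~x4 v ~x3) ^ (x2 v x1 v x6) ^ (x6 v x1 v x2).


Identify each distinct variable in the formula.
Variables found: x1, x2, x3, x4, x5, x6.
Total distinct variables = 6.

6


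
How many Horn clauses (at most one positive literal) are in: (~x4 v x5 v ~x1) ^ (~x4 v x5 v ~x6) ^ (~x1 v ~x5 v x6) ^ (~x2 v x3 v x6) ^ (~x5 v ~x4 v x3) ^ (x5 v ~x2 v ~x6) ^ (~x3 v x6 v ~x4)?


A Horn clause has at most one positive literal.
Clause 1: 1 positive lit(s) -> Horn
Clause 2: 1 positive lit(s) -> Horn
Clause 3: 1 positive lit(s) -> Horn
Clause 4: 2 positive lit(s) -> not Horn
Clause 5: 1 positive lit(s) -> Horn
Clause 6: 1 positive lit(s) -> Horn
Clause 7: 1 positive lit(s) -> Horn
Total Horn clauses = 6.

6


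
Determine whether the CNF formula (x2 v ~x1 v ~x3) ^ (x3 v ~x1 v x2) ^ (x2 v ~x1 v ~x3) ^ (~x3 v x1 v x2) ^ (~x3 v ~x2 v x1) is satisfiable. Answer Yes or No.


Check all 8 possible truth assignments.
Number of satisfying assignments found: 4.
The formula is satisfiable.

Yes


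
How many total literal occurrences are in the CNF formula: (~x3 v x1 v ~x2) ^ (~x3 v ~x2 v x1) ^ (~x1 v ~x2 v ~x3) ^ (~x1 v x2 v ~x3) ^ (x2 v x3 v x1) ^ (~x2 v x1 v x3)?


Clause lengths: 3, 3, 3, 3, 3, 3.
Sum = 3 + 3 + 3 + 3 + 3 + 3 = 18.

18


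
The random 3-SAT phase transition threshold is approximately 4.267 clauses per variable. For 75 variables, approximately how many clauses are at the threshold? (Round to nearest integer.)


The 3-SAT phase transition occurs at approximately 4.267 clauses per variable.
m = 4.267 * 75 = 320.025.
Rounded to nearest integer: 320.

320


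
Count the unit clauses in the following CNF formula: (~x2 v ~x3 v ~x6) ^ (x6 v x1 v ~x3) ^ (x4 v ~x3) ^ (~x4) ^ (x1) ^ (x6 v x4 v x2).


A unit clause contains exactly one literal.
Unit clauses found: (~x4), (x1).
Count = 2.

2


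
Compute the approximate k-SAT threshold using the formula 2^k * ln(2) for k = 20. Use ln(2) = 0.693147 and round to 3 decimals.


Using the asymptotic formula: threshold ~ 2^k * ln(2).
2^20 = 1048576.
1048576 * 0.693147 = 726817.309.

726817.309


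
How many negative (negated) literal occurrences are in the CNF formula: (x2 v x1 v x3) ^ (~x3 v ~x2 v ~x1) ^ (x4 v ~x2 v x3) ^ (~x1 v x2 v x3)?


Scan each clause for negated literals.
Clause 1: 0 negative; Clause 2: 3 negative; Clause 3: 1 negative; Clause 4: 1 negative.
Total negative literal occurrences = 5.

5


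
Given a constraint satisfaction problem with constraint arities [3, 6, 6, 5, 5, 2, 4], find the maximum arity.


The arities are: 3, 6, 6, 5, 5, 2, 4.
Scan for the maximum value.
Maximum arity = 6.

6


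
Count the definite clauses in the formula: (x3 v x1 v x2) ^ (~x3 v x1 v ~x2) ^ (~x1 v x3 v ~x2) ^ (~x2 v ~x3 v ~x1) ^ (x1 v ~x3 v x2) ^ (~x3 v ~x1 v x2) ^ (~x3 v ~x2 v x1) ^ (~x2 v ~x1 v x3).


A definite clause has exactly one positive literal.
Clause 1: 3 positive -> not definite
Clause 2: 1 positive -> definite
Clause 3: 1 positive -> definite
Clause 4: 0 positive -> not definite
Clause 5: 2 positive -> not definite
Clause 6: 1 positive -> definite
Clause 7: 1 positive -> definite
Clause 8: 1 positive -> definite
Definite clause count = 5.

5


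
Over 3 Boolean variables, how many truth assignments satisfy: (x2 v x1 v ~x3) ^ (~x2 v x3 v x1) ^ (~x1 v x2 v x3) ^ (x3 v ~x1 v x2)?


Enumerate all 8 truth assignments over 3 variables.
Test each against every clause.
Satisfying assignments found: 5.

5


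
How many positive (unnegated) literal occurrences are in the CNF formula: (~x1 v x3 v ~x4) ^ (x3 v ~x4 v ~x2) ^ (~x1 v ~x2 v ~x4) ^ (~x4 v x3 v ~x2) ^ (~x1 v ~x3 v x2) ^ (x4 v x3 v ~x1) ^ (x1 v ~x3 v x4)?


Scan each clause for unnegated literals.
Clause 1: 1 positive; Clause 2: 1 positive; Clause 3: 0 positive; Clause 4: 1 positive; Clause 5: 1 positive; Clause 6: 2 positive; Clause 7: 2 positive.
Total positive literal occurrences = 8.

8


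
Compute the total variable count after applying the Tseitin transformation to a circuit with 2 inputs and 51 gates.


The Tseitin transformation introduces one auxiliary variable per gate.
Total variables = inputs + gates = 2 + 51 = 53.

53


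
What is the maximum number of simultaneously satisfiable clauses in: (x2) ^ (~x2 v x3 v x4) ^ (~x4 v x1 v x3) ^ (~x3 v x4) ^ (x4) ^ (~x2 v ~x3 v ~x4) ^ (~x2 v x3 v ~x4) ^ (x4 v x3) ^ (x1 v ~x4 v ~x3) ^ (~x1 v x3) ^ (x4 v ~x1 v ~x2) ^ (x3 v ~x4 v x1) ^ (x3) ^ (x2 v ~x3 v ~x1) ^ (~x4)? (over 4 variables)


Enumerate all 16 truth assignments.
For each, count how many of the 15 clauses are satisfied.
The formula is not fully satisfiable, so the maximum is below 15.
Maximum simultaneously satisfiable clauses = 13.

13


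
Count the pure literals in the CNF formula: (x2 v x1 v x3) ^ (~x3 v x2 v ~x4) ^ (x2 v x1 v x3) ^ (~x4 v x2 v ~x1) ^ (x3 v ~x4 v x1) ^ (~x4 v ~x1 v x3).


A pure literal appears in only one polarity across all clauses.
Pure literals: x2 (positive only), x4 (negative only).
Count = 2.

2


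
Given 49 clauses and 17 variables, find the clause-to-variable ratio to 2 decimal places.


Clause-to-variable ratio = clauses / variables.
49 / 17 = 2.88.

2.88


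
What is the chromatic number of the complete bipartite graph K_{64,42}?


K_{64,42} is bipartite by definition: the two parts are independent sets, with every edge crossing between them.
Color all vertices in one part with color 1 and all vertices in the other part with color 2.
Since the graph has at least one edge, one color does not suffice.
Chromatic number = 2.

2


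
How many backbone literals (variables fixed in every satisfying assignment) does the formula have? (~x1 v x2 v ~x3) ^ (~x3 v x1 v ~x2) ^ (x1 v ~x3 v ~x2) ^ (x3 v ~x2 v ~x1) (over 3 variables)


Find all satisfying assignments: 5 model(s).
Check which variables have the same value in every model.
No variable is fixed across all models.
Backbone size = 0.

0


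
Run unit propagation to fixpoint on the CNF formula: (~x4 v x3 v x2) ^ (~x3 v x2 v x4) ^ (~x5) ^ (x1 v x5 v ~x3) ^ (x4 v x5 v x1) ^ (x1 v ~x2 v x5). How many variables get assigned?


Unit propagation repeatedly assigns the literal in any unit clause, then simplifies.
Assignments in order: x5 = F.
No further unit clauses remain.
Total variables assigned = 1.

1


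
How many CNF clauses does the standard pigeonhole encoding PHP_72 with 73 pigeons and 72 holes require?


The PHP encoding has two parts:
1) At-least-one-hole clauses: 73 (one per pigeon, each with 72 literals).
2) At-most-one-pigeon-per-hole clauses: 72 holes * C(73,2) = 72 * 2628 = 189216.
Total clauses = 73 + 189216 = 189289.

189289


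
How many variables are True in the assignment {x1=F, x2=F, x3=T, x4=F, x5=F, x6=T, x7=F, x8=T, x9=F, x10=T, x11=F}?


The weight is the number of variables assigned True.
True variables: x3, x6, x8, x10.
Weight = 4.

4


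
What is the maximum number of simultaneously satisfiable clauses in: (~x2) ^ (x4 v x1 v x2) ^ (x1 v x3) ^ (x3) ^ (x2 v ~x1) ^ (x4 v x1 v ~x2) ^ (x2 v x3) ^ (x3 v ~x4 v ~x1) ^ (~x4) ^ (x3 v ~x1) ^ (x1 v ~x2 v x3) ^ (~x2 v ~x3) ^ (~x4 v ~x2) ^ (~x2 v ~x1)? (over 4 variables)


Enumerate all 16 truth assignments.
For each, count how many of the 14 clauses are satisfied.
The formula is not fully satisfiable, so the maximum is below 14.
Maximum simultaneously satisfiable clauses = 13.

13


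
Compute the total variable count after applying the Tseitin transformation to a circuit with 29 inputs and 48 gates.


The Tseitin transformation introduces one auxiliary variable per gate.
Total variables = inputs + gates = 29 + 48 = 77.

77


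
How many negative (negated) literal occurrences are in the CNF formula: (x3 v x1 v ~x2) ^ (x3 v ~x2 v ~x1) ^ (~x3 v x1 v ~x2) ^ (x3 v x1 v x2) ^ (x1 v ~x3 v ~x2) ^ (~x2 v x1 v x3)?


Scan each clause for negated literals.
Clause 1: 1 negative; Clause 2: 2 negative; Clause 3: 2 negative; Clause 4: 0 negative; Clause 5: 2 negative; Clause 6: 1 negative.
Total negative literal occurrences = 8.

8


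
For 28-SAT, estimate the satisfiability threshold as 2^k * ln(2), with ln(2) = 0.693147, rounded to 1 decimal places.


Using the asymptotic formula: threshold ~ 2^k * ln(2).
2^28 = 268435456.
268435456 * 0.693147 = 186065231.0.

186065231.0


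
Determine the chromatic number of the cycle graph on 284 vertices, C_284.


A cycle on an even number of vertices is bipartite: alternate two colors around the cycle.
Since 284 is even, two colors suffice, and at least two are needed because the graph has edges.
Chromatic number = 2.

2


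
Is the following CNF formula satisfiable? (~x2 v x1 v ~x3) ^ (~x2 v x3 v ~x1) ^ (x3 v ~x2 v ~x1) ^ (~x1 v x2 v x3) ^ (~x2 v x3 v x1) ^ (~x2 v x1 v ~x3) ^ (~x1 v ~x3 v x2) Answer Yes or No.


Check all 8 possible truth assignments.
Number of satisfying assignments found: 3.
The formula is satisfiable.

Yes


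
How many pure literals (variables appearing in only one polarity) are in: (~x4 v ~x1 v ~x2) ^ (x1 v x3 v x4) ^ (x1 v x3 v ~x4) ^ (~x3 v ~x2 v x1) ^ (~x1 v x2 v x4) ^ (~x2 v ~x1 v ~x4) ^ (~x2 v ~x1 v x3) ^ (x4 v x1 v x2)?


A pure literal appears in only one polarity across all clauses.
No pure literals found.
Count = 0.

0


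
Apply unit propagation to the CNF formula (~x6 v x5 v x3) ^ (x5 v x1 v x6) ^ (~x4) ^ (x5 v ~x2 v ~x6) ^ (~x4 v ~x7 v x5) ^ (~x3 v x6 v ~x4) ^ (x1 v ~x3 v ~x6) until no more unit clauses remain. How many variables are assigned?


Unit propagation repeatedly assigns the literal in any unit clause, then simplifies.
Assignments in order: x4 = F.
No further unit clauses remain.
Total variables assigned = 1.

1


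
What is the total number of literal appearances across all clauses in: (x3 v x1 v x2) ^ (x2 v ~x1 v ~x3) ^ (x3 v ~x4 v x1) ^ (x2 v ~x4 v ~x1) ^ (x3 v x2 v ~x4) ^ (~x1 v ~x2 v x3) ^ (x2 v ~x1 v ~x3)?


Clause lengths: 3, 3, 3, 3, 3, 3, 3.
Sum = 3 + 3 + 3 + 3 + 3 + 3 + 3 = 21.

21


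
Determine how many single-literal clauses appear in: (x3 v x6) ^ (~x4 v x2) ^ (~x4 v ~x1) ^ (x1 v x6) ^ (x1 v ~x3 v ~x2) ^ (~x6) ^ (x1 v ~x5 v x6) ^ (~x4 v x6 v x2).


A unit clause contains exactly one literal.
Unit clauses found: (~x6).
Count = 1.

1


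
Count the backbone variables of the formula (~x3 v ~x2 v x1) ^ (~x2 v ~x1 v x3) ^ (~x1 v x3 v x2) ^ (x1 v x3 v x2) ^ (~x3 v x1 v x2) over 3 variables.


Find all satisfying assignments: 3 model(s).
Check which variables have the same value in every model.
No variable is fixed across all models.
Backbone size = 0.

0


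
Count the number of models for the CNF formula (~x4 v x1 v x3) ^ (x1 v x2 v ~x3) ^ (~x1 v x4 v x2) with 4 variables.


Enumerate all 16 truth assignments over 4 variables.
Test each against every clause.
Satisfying assignments found: 10.

10


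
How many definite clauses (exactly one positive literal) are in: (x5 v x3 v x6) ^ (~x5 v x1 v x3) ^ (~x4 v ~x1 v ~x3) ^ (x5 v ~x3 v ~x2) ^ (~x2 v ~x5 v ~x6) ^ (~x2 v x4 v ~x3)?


A definite clause has exactly one positive literal.
Clause 1: 3 positive -> not definite
Clause 2: 2 positive -> not definite
Clause 3: 0 positive -> not definite
Clause 4: 1 positive -> definite
Clause 5: 0 positive -> not definite
Clause 6: 1 positive -> definite
Definite clause count = 2.

2


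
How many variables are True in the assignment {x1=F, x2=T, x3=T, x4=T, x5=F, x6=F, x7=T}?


The weight is the number of variables assigned True.
True variables: x2, x3, x4, x7.
Weight = 4.

4


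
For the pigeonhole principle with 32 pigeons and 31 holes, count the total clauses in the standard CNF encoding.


The PHP encoding has two parts:
1) At-least-one-hole clauses: 32 (one per pigeon, each with 31 literals).
2) At-most-one-pigeon-per-hole clauses: 31 holes * C(32,2) = 31 * 496 = 15376.
Total clauses = 32 + 15376 = 15408.

15408


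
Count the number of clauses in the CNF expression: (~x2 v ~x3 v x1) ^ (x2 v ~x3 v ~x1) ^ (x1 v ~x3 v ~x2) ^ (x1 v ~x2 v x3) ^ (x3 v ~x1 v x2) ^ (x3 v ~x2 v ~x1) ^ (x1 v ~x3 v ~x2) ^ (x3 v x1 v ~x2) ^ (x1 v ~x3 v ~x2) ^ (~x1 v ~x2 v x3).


Each group enclosed in parentheses joined by ^ is one clause.
Counting the conjuncts: 10 clauses.

10


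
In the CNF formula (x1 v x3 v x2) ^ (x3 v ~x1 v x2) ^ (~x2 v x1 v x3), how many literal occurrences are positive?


Scan each clause for unnegated literals.
Clause 1: 3 positive; Clause 2: 2 positive; Clause 3: 2 positive.
Total positive literal occurrences = 7.

7


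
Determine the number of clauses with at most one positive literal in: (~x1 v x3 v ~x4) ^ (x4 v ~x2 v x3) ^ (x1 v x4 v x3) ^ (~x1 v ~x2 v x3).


A Horn clause has at most one positive literal.
Clause 1: 1 positive lit(s) -> Horn
Clause 2: 2 positive lit(s) -> not Horn
Clause 3: 3 positive lit(s) -> not Horn
Clause 4: 1 positive lit(s) -> Horn
Total Horn clauses = 2.

2


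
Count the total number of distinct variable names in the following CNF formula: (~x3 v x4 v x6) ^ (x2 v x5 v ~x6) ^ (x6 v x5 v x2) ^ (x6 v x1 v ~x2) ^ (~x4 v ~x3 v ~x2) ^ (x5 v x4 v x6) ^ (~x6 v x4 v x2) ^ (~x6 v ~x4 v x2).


Identify each distinct variable in the formula.
Variables found: x1, x2, x3, x4, x5, x6.
Total distinct variables = 6.

6


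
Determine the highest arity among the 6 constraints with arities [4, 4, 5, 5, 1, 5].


The arities are: 4, 4, 5, 5, 1, 5.
Scan for the maximum value.
Maximum arity = 5.

5


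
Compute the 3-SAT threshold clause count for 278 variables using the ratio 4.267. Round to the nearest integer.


The 3-SAT phase transition occurs at approximately 4.267 clauses per variable.
m = 4.267 * 278 = 1186.226.
Rounded to nearest integer: 1186.

1186


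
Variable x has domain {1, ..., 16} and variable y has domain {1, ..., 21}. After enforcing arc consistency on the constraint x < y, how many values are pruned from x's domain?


For the constraint x < y, x needs a supporting value in y's domain.
x can be at most 20 (one less than y's maximum).
Valid x values from domain: 16 out of 16.
Pruned = 16 - 16 = 0.

0


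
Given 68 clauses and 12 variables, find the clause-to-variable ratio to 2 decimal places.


Clause-to-variable ratio = clauses / variables.
68 / 12 = 5.67.

5.67


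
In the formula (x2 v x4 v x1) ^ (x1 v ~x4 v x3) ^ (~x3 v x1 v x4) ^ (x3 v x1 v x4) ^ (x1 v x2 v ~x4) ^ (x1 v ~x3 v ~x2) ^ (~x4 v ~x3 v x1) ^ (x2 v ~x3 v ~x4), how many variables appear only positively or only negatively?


A pure literal appears in only one polarity across all clauses.
Pure literals: x1 (positive only).
Count = 1.

1


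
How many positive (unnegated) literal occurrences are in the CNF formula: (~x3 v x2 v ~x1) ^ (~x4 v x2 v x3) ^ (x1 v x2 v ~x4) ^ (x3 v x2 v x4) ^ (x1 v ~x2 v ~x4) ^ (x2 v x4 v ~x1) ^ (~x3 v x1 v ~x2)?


Scan each clause for unnegated literals.
Clause 1: 1 positive; Clause 2: 2 positive; Clause 3: 2 positive; Clause 4: 3 positive; Clause 5: 1 positive; Clause 6: 2 positive; Clause 7: 1 positive.
Total positive literal occurrences = 12.

12


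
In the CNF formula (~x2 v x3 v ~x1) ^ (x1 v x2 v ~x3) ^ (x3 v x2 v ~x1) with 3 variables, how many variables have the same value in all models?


Find all satisfying assignments: 5 model(s).
Check which variables have the same value in every model.
No variable is fixed across all models.
Backbone size = 0.

0


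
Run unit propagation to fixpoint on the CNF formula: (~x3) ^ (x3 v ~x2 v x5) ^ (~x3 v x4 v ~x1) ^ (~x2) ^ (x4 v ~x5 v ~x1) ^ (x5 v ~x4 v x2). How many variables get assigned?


Unit propagation repeatedly assigns the literal in any unit clause, then simplifies.
Assignments in order: x3 = F, x2 = F.
No further unit clauses remain.
Total variables assigned = 2.

2


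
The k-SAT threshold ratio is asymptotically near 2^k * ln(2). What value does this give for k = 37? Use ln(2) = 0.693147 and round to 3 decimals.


Using the asymptotic formula: threshold ~ 2^k * ln(2).
2^37 = 137438953472.
137438953472 * 0.693147 = 95265398282.256.

95265398282.256


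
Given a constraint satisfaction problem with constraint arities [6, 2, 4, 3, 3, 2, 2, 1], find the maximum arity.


The arities are: 6, 2, 4, 3, 3, 2, 2, 1.
Scan for the maximum value.
Maximum arity = 6.

6


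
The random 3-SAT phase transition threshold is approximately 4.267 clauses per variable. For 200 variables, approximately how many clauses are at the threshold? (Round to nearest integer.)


The 3-SAT phase transition occurs at approximately 4.267 clauses per variable.
m = 4.267 * 200 = 853.4.
Rounded to nearest integer: 853.

853


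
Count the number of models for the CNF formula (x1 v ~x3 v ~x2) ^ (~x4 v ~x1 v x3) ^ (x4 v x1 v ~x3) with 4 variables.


Enumerate all 16 truth assignments over 4 variables.
Test each against every clause.
Satisfying assignments found: 11.

11


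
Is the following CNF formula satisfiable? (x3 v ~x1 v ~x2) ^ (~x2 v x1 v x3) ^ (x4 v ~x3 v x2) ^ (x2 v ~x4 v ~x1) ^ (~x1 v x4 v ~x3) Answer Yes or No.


Check all 16 possible truth assignments.
Number of satisfying assignments found: 7.
The formula is satisfiable.

Yes


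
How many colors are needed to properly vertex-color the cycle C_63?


An odd cycle cannot be 2-colored: alternating two colors around the cycle returns to the start with a conflict.
Since 63 is odd, three colors are required (and three suffice).
Chromatic number = 3.

3


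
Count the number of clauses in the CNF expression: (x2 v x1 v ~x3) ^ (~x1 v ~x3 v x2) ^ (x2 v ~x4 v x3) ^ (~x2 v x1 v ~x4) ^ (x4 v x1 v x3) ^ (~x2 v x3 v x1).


Each group enclosed in parentheses joined by ^ is one clause.
Counting the conjuncts: 6 clauses.

6


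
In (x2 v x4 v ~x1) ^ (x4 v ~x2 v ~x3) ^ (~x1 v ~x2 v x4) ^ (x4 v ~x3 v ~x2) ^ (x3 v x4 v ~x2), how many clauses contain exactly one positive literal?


A definite clause has exactly one positive literal.
Clause 1: 2 positive -> not definite
Clause 2: 1 positive -> definite
Clause 3: 1 positive -> definite
Clause 4: 1 positive -> definite
Clause 5: 2 positive -> not definite
Definite clause count = 3.

3


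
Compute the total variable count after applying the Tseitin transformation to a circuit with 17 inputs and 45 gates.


The Tseitin transformation introduces one auxiliary variable per gate.
Total variables = inputs + gates = 17 + 45 = 62.

62


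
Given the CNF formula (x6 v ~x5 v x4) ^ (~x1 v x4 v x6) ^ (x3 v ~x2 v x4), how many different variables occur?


Identify each distinct variable in the formula.
Variables found: x1, x2, x3, x4, x5, x6.
Total distinct variables = 6.

6


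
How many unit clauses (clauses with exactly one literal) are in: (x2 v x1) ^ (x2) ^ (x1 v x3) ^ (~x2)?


A unit clause contains exactly one literal.
Unit clauses found: (x2), (~x2).
Count = 2.

2


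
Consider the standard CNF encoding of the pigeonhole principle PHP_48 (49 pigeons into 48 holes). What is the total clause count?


The PHP encoding has two parts:
1) At-least-one-hole clauses: 49 (one per pigeon, each with 48 literals).
2) At-most-one-pigeon-per-hole clauses: 48 holes * C(49,2) = 48 * 1176 = 56448.
Total clauses = 49 + 56448 = 56497.

56497


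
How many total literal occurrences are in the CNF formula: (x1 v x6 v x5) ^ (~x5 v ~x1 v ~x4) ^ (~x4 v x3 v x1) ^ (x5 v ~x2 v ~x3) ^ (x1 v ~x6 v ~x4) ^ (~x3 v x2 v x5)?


Clause lengths: 3, 3, 3, 3, 3, 3.
Sum = 3 + 3 + 3 + 3 + 3 + 3 = 18.

18


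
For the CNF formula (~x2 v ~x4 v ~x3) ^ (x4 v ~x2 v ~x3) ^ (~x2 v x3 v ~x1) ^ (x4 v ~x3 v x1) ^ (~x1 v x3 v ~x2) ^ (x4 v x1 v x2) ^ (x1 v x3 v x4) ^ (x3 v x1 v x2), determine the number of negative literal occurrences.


Scan each clause for negated literals.
Clause 1: 3 negative; Clause 2: 2 negative; Clause 3: 2 negative; Clause 4: 1 negative; Clause 5: 2 negative; Clause 6: 0 negative; Clause 7: 0 negative; Clause 8: 0 negative.
Total negative literal occurrences = 10.

10


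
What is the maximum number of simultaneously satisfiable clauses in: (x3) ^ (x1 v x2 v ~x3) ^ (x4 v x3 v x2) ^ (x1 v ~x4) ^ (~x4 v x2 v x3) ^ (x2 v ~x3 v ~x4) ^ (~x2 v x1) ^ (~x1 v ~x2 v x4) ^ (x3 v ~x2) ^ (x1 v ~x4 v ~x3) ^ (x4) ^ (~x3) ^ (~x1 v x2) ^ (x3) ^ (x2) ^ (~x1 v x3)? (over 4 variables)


Enumerate all 16 truth assignments.
For each, count how many of the 16 clauses are satisfied.
The formula is not fully satisfiable, so the maximum is below 16.
Maximum simultaneously satisfiable clauses = 15.

15


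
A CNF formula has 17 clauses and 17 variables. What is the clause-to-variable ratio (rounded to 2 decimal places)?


Clause-to-variable ratio = clauses / variables.
17 / 17 = 1.0.

1.0


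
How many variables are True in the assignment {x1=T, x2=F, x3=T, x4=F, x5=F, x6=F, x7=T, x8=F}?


The weight is the number of variables assigned True.
True variables: x1, x3, x7.
Weight = 3.

3


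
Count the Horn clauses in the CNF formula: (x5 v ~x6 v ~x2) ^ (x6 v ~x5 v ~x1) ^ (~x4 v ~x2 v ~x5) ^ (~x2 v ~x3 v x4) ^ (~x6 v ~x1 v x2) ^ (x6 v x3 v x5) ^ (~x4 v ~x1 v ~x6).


A Horn clause has at most one positive literal.
Clause 1: 1 positive lit(s) -> Horn
Clause 2: 1 positive lit(s) -> Horn
Clause 3: 0 positive lit(s) -> Horn
Clause 4: 1 positive lit(s) -> Horn
Clause 5: 1 positive lit(s) -> Horn
Clause 6: 3 positive lit(s) -> not Horn
Clause 7: 0 positive lit(s) -> Horn
Total Horn clauses = 6.

6


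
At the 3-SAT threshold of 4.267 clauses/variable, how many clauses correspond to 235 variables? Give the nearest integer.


The 3-SAT phase transition occurs at approximately 4.267 clauses per variable.
m = 4.267 * 235 = 1002.745.
Rounded to nearest integer: 1003.

1003


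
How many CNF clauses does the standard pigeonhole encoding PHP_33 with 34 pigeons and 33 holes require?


The PHP encoding has two parts:
1) At-least-one-hole clauses: 34 (one per pigeon, each with 33 literals).
2) At-most-one-pigeon-per-hole clauses: 33 holes * C(34,2) = 33 * 561 = 18513.
Total clauses = 34 + 18513 = 18547.

18547


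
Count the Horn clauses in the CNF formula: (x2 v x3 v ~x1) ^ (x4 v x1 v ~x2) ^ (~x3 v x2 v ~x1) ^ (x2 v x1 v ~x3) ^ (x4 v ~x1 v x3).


A Horn clause has at most one positive literal.
Clause 1: 2 positive lit(s) -> not Horn
Clause 2: 2 positive lit(s) -> not Horn
Clause 3: 1 positive lit(s) -> Horn
Clause 4: 2 positive lit(s) -> not Horn
Clause 5: 2 positive lit(s) -> not Horn
Total Horn clauses = 1.

1


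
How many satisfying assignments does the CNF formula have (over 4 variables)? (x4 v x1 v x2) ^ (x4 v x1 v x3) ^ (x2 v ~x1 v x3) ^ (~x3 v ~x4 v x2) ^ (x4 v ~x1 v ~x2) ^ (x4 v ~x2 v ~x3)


Enumerate all 16 truth assignments over 4 variables.
Test each against every clause.
Satisfying assignments found: 6.

6


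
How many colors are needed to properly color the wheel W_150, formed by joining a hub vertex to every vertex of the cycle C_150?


W_150 consists of the cycle C_150 together with a hub vertex adjacent to every cycle vertex.
The cycle C_150 needs 2 colors (even cycle -> 2).
The hub is adjacent to every cycle vertex, so it must receive a new color distinct from all of them.
Chromatic number = 2 + 1 = 3.

3


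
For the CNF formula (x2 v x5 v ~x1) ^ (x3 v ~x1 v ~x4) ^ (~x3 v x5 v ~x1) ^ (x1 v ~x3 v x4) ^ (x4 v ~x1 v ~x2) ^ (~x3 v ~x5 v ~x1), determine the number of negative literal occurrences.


Scan each clause for negated literals.
Clause 1: 1 negative; Clause 2: 2 negative; Clause 3: 2 negative; Clause 4: 1 negative; Clause 5: 2 negative; Clause 6: 3 negative.
Total negative literal occurrences = 11.

11


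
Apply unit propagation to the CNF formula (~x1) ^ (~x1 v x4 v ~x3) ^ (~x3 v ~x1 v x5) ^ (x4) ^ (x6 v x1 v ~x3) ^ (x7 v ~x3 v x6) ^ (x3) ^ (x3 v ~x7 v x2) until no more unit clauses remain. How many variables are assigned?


Unit propagation repeatedly assigns the literal in any unit clause, then simplifies.
Assignments in order: x1 = F, x4 = T, x3 = T, x6 = T.
No further unit clauses remain.
Total variables assigned = 4.

4


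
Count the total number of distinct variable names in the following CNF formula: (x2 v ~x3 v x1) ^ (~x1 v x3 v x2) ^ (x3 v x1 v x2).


Identify each distinct variable in the formula.
Variables found: x1, x2, x3.
Total distinct variables = 3.

3


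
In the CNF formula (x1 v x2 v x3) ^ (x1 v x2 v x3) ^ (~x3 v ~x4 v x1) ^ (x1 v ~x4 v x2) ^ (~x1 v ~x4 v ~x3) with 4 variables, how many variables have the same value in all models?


Find all satisfying assignments: 10 model(s).
Check which variables have the same value in every model.
No variable is fixed across all models.
Backbone size = 0.

0


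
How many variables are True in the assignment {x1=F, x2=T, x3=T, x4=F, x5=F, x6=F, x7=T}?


The weight is the number of variables assigned True.
True variables: x2, x3, x7.
Weight = 3.

3


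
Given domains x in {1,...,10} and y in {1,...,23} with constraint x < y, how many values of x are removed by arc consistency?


For the constraint x < y, x needs a supporting value in y's domain.
x can be at most 22 (one less than y's maximum).
Valid x values from domain: 10 out of 10.
Pruned = 10 - 10 = 0.

0


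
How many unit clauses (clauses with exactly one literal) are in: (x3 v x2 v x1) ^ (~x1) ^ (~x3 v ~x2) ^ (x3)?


A unit clause contains exactly one literal.
Unit clauses found: (~x1), (x3).
Count = 2.

2


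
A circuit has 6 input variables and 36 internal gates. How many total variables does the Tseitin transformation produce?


The Tseitin transformation introduces one auxiliary variable per gate.
Total variables = inputs + gates = 6 + 36 = 42.

42


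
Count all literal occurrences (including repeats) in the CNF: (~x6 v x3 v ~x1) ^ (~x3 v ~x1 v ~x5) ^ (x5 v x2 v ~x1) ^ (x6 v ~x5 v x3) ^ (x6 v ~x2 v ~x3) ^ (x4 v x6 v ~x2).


Clause lengths: 3, 3, 3, 3, 3, 3.
Sum = 3 + 3 + 3 + 3 + 3 + 3 = 18.

18


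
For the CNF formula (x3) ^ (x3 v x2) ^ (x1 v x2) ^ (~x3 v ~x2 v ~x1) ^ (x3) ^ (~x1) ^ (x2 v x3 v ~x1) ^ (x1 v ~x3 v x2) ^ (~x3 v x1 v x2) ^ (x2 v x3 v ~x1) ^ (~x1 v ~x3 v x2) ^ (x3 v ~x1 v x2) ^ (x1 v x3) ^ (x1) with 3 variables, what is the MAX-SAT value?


Enumerate all 8 truth assignments.
For each, count how many of the 14 clauses are satisfied.
The formula is not fully satisfiable, so the maximum is below 14.
Maximum simultaneously satisfiable clauses = 13.

13


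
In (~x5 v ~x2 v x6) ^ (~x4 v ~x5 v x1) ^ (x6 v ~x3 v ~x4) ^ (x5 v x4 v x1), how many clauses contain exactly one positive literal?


A definite clause has exactly one positive literal.
Clause 1: 1 positive -> definite
Clause 2: 1 positive -> definite
Clause 3: 1 positive -> definite
Clause 4: 3 positive -> not definite
Definite clause count = 3.

3


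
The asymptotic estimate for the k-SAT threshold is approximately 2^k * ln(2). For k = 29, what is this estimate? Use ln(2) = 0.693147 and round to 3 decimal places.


Using the asymptotic formula: threshold ~ 2^k * ln(2).
2^29 = 536870912.
536870912 * 0.693147 = 372130462.04.

372130462.04


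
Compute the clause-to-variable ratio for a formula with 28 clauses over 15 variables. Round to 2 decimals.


Clause-to-variable ratio = clauses / variables.
28 / 15 = 1.87.

1.87
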